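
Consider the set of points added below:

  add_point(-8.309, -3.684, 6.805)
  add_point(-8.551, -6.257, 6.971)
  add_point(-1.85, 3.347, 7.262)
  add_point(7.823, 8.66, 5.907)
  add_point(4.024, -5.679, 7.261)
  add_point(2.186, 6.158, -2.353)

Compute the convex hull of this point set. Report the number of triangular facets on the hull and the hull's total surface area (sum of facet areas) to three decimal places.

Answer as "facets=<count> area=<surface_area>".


facets=8 area=408.799

Hull vertices (6/6): indices [0, 1, 2, 3, 4, 5].

Area of each hull facet:
  f1: (p5, p2, p3) → 49.8266
  f2: (p4, p2, p1) → 58.4695
  f3: (p4, p2, p3) → 59.7059
  f4: (p4, p5, p1) → 96.2313
  f5: (p4, p5, p3) → 73.2309
  f6: (p0, p2, p1) → 7.5733
  f7: (p0, p5, p1) → 16.4877
  f8: (p0, p5, p2) → 47.2739
Σ area = 408.799

Euler characteristic 6−12+8 = 2 ✓


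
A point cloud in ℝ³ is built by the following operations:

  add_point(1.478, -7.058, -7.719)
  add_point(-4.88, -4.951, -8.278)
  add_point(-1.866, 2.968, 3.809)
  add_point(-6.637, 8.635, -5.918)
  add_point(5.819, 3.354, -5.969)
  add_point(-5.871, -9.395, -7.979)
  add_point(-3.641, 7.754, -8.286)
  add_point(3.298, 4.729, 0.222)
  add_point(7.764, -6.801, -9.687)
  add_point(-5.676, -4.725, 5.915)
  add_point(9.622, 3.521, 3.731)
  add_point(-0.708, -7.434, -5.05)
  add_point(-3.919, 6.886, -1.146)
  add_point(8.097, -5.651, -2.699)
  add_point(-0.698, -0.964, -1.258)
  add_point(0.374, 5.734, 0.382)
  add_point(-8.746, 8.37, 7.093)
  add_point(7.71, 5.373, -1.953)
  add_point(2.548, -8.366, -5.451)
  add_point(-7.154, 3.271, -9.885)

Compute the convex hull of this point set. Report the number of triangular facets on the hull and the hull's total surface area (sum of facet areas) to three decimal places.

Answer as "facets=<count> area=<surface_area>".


facets=20 area=1108.811

Extreme-point indices: [3, 4, 5, 6, 8, 9, 10, 13, 16, 17, 18, 19] — 12 of 20 on the boundary.

Area of each hull facet:
  f1: (p9, p10, p16) → 114.5759
  f2: (p9, p5, p16) → 91.1807
  f3: (p17, p10, p16) → 59.2404
  f4: (p17, p3, p16) → 99.8304
  f5: (p17, p8, p10) → 43.9905
  f6: (p19, p5, p16) → 113.2690
  f7: (p19, p3, p16) → 36.6447
  f8: (p19, p8, p5) → 89.5249
  f9: (p13, p8, p10) → 28.6750
  f10: (p13, p9, p10) → 89.4372
  f11: (p6, p17, p3) → 23.6460
  f12: (p6, p19, p3) → 11.5080
  f13: (p6, p19, p8) → 53.1089
  f14: (p18, p9, p5) → 61.4492
  f15: (p18, p13, p9) → 48.9595
  f16: (p18, p8, p5) → 25.0815
  f17: (p18, p13, p8) → 20.6958
  f18: (p4, p17, p8) → 21.5787
  f19: (p4, p6, p8) → 52.0173
  f20: (p4, p6, p17) → 24.3975
Σ area = 1108.811

Check V−E+F: 12 − 30 + 20 = 2.


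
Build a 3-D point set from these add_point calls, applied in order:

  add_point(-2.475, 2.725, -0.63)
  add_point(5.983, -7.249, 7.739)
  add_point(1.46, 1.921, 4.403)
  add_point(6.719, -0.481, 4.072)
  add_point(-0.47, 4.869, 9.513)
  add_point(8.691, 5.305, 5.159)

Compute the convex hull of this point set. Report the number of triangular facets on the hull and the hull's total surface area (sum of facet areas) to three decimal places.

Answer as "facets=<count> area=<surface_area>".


Points on the hull: [0, 1, 3, 4, 5] (5 of 6).

Facet areas (half cross-product norm):
  f1: (p4, p5, p0) → 52.1396
  f2: (p4, p1, p0) → 71.4203
  f3: (p4, p1, p5) → 63.1720
  f4: (p3, p5, p0) → 33.4848
  f5: (p3, p1, p0) → 38.5870
  f6: (p3, p1, p5) → 15.5207
Σ area = 274.324

Euler: V−E+F = 5−9+6 = 2.

facets=6 area=274.324


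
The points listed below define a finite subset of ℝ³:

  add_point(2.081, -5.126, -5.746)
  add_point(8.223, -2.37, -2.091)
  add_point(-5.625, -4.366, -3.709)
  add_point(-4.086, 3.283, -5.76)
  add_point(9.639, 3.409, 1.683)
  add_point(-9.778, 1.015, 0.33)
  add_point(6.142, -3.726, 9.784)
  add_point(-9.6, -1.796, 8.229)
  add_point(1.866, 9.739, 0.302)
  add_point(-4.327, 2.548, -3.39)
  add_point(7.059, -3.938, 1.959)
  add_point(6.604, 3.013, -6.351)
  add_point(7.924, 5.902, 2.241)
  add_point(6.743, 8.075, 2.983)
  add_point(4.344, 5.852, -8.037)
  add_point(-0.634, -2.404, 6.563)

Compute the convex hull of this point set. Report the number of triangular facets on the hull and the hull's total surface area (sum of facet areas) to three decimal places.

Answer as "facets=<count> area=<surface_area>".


facets=22 area=867.331

Hull vertices (13/16): indices [0, 1, 2, 3, 4, 5, 6, 7, 8, 10, 11, 13, 14].

Triangle areas on the boundary:
  f1: (p1, p6, p4) → 39.2069
  f2: (p8, p7, p5) → 59.9453
  f3: (p3, p14, p0) → 44.9667
  f4: (p3, p8, p5) → 45.7230
  f5: (p3, p8, p14) → 40.7070
  f6: (p2, p6, p0) → 64.5037
  f7: (p2, p7, p6) → 99.3532
  f8: (p2, p7, p5) → 32.1689
  f9: (p2, p3, p5) → 29.0142
  f10: (p2, p3, p0) → 31.8899
  f11: (p10, p6, p0) → 23.3506
  f12: (p10, p1, p0) → 17.1402
  f13: (p10, p1, p6) → 7.1465
  f14: (p11, p14, p0) → 17.3249
  f15: (p11, p1, p0) → 26.4810
  f16: (p11, p14, p4) → 14.2446
  f17: (p11, p1, p4) → 24.0174
  f18: (p13, p14, p4) → 31.1980
  f19: (p13, p8, p14) → 27.6084
  f20: (p13, p6, p4) → 31.3899
  f21: (p13, p7, p6) → 107.9742
  f22: (p13, p8, p7) → 51.9769
Σ area = 867.331

Euler: V−E+F = 13−33+22 = 2.


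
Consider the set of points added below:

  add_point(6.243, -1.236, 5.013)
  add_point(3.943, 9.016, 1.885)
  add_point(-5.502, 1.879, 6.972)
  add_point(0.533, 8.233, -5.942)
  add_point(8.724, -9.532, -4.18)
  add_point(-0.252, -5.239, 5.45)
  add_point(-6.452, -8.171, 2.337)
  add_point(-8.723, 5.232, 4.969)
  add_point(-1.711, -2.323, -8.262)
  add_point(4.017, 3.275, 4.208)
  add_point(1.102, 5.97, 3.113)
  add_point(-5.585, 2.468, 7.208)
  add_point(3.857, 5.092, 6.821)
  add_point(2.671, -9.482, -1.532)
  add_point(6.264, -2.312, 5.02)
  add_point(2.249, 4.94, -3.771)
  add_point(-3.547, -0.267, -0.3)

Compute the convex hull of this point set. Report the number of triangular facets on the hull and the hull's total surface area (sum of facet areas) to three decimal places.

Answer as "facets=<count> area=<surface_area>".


Hull vertices (12/17): indices [0, 1, 3, 4, 5, 6, 7, 8, 11, 12, 13, 14].

Area of each hull facet:
  f1: (p3, p1, p7) → 57.1376
  f2: (p3, p8, p7) → 79.5393
  f3: (p3, p1, p4) → 83.0413
  f4: (p3, p8, p4) → 70.2909
  f5: (p6, p8, p7) → 87.7881
  f6: (p12, p1, p7) → 39.8648
  f7: (p0, p1, p4) → 61.8932
  f8: (p0, p14, p4) → 5.1300
  f9: (p0, p12, p1) → 20.6299
  f10: (p0, p12, p14) → 1.5723
  f11: (p5, p14, p4) → 42.7568
  f12: (p5, p12, p14) → 28.4734
  f13: (p13, p5, p4) → 22.1495
  f14: (p13, p5, p6) → 31.6765
  f15: (p13, p8, p4) → 35.2512
  f16: (p13, p6, p8) → 52.4905
  f17: (p11, p12, p7) → 20.6247
  f18: (p11, p5, p12) → 44.1498
  f19: (p11, p6, p7) → 26.6856
  f20: (p11, p5, p6) → 35.8233
Σ area = 846.969

Check V−E+F: 12 − 30 + 20 = 2.

facets=20 area=846.969


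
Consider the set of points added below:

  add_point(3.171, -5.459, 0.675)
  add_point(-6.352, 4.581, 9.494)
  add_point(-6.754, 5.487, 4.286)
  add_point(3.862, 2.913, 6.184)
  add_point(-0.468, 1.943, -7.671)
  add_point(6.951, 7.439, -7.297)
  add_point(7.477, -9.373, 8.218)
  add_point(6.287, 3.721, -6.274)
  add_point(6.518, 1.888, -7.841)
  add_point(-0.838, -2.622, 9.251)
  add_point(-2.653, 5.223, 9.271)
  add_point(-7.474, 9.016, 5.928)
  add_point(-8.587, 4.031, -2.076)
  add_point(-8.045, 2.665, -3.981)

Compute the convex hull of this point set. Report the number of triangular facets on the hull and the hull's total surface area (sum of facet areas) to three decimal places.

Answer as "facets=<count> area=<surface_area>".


Extreme-point indices: [0, 1, 3, 4, 5, 6, 8, 9, 10, 11, 12, 13] — 12 of 14 on the boundary.

Facet areas (half cross-product norm):
  f1: (p5, p11, p12) → 79.3943
  f2: (p5, p8, p6) → 48.0148
  f3: (p0, p8, p6) → 39.7580
  f4: (p1, p11, p12) → 27.2678
  f5: (p13, p0, p6) → 39.0528
  f6: (p13, p1, p12) → 9.2175
  f7: (p13, p5, p12) → 18.9379
  f8: (p3, p5, p6) → 87.2417
  f9: (p9, p13, p6) → 75.5087
  f10: (p9, p13, p1) → 62.1098
  f11: (p4, p0, p8) → 39.1416
  f12: (p4, p13, p0) → 49.6156
  f13: (p4, p5, p8) → 19.5034
  f14: (p4, p13, p5) → 29.6733
  f15: (p10, p1, p11) → 10.9044
  f16: (p10, p5, p11) → 66.7684
  f17: (p10, p3, p5) → 48.7498
  f18: (p10, p3, p6) → 43.4530
  f19: (p10, p9, p6) → 26.8007
  f20: (p10, p9, p1) → 15.1185
Σ area = 836.232

Euler: V−E+F = 12−30+20 = 2.

facets=20 area=836.232


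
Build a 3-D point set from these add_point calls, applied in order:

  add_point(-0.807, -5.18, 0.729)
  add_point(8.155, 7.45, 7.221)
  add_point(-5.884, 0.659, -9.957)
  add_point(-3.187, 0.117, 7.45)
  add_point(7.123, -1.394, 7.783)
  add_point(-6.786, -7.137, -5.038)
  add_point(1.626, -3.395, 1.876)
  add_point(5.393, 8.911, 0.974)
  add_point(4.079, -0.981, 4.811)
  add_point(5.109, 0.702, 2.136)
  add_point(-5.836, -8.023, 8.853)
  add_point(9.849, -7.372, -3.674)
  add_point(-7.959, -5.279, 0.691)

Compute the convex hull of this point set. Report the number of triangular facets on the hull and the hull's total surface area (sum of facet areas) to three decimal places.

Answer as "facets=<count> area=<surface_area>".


facets=14 area=936.321

Extreme-point indices: [1, 2, 3, 4, 5, 7, 10, 11, 12] — 9 of 13 on the boundary.

Triangle areas on the boundary:
  f1: (p2, p7, p11) → 139.9084
  f2: (p5, p2, p12) → 27.4417
  f3: (p5, p2, p11) → 77.2367
  f4: (p10, p4, p11) → 96.2998
  f5: (p10, p5, p12) → 18.8873
  f6: (p10, p5, p11) → 115.1241
  f7: (p1, p7, p11) → 61.0500
  f8: (p1, p4, p11) → 54.7305
  f9: (p1, p10, p4) → 54.0488
  f10: (p3, p1, p7) → 46.1904
  f11: (p3, p1, p10) → 37.4816
  f12: (p3, p10, p12) → 35.7953
  f13: (p3, p2, p12) → 59.2067
  f14: (p3, p2, p7) → 112.9195
Σ area = 936.321

Check V−E+F: 9 − 21 + 14 = 2.


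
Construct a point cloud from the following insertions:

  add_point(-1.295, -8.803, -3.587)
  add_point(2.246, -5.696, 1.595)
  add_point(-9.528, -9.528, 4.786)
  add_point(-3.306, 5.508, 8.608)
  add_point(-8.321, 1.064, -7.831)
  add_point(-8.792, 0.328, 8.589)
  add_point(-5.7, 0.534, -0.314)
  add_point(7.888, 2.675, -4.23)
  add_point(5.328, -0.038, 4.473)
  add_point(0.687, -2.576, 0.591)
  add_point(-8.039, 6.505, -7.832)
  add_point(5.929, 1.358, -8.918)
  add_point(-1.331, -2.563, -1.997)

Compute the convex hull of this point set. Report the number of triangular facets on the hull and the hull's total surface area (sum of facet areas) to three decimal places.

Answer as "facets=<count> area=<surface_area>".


facets=16 area=902.595

Points on the hull: [0, 1, 2, 3, 4, 5, 7, 8, 10, 11] (10 of 13).

Triangle areas on the boundary:
  f1: (p3, p10, p7) → 125.9497
  f2: (p8, p3, p7) → 47.7529
  f3: (p5, p10, p2) → 92.9803
  f4: (p5, p3, p10) → 63.7819
  f5: (p5, p8, p2) → 77.7740
  f6: (p5, p8, p3) → 40.6933
  f7: (p11, p10, p7) → 38.3970
  f8: (p1, p8, p7) → 33.3958
  f9: (p1, p11, p7) → 30.4749
  f10: (p1, p11, p0) → 45.1257
  f11: (p1, p0, p2) → 40.7584
  f12: (p1, p8, p2) → 37.9510
  f13: (p4, p11, p10) → 38.8387
  f14: (p4, p11, p0) → 79.1900
  f15: (p4, p10, p2) → 34.4119
  f16: (p4, p0, p2) → 75.1198
Σ area = 902.595

Check V−E+F: 10 − 24 + 16 = 2.


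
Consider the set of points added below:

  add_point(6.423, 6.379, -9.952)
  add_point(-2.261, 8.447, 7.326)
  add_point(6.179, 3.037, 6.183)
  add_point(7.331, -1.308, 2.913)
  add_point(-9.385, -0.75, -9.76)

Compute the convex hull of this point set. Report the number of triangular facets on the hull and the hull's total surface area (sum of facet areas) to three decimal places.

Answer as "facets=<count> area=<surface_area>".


5 of the 5 inputs are extreme points: [0, 1, 2, 3, 4].

Facet areas (half cross-product norm):
  f1: (p1, p3, p4) → 140.4670
  f2: (p0, p3, p4) → 128.4081
  f3: (p0, p1, p4) → 156.4539
  f4: (p2, p1, p3) → 21.0904
  f5: (p2, p0, p3) → 41.5549
  f6: (p2, p0, p1) → 83.1292
Σ area = 571.103

Euler: V−E+F = 5−9+6 = 2.

facets=6 area=571.103


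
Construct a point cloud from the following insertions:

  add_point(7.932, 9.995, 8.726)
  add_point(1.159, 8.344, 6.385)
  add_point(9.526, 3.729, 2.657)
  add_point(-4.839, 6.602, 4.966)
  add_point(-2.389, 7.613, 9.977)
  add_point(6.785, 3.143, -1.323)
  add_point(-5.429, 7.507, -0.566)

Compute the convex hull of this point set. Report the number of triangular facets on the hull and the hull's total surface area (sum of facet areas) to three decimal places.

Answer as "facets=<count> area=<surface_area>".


Extreme-point indices: [0, 2, 3, 4, 5, 6] — 6 of 7 on the boundary.

Triangle areas on the boundary:
  f1: (p4, p0, p6) → 57.7880
  f2: (p4, p0, p2) → 47.0709
  f3: (p5, p0, p6) → 78.4868
  f4: (p5, p0, p2) → 18.1190
  f5: (p3, p4, p2) → 40.7382
  f6: (p3, p5, p2) → 33.1646
  f7: (p3, p4, p6) → 7.4630
  f8: (p3, p5, p6) → 36.4494
Σ area = 319.280

Euler: V−E+F = 6−12+8 = 2.

facets=8 area=319.280


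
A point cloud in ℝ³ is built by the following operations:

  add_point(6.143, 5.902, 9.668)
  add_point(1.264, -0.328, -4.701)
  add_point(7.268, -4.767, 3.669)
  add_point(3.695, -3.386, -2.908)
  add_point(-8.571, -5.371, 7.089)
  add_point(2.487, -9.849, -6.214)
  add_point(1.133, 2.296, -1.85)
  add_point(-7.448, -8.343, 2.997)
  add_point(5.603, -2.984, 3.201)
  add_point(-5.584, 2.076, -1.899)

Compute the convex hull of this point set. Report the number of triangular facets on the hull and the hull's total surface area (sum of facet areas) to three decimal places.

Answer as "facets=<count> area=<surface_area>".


Hull vertices (9/10): indices [0, 1, 2, 3, 4, 5, 6, 7, 9].

Triangle areas on the boundary:
  f1: (p0, p2, p4) → 98.3711
  f2: (p9, p0, p4) → 99.8435
  f3: (p7, p2, p4) → 39.2350
  f4: (p7, p5, p2) → 78.3828
  f5: (p7, p9, p4) → 29.8829
  f6: (p7, p9, p5) → 75.7862
  f7: (p1, p9, p5) → 33.3737
  f8: (p6, p9, p0) → 40.2731
  f9: (p6, p1, p0) → 14.4271
  f10: (p6, p1, p9) → 13.0278
  f11: (p3, p5, p2) → 26.6640
  f12: (p3, p1, p5) → 14.8479
  f13: (p3, p0, p2) → 45.6170
  f14: (p3, p1, p0) → 34.0098
Σ area = 643.742

Check V−E+F: 9 − 21 + 14 = 2.

facets=14 area=643.742


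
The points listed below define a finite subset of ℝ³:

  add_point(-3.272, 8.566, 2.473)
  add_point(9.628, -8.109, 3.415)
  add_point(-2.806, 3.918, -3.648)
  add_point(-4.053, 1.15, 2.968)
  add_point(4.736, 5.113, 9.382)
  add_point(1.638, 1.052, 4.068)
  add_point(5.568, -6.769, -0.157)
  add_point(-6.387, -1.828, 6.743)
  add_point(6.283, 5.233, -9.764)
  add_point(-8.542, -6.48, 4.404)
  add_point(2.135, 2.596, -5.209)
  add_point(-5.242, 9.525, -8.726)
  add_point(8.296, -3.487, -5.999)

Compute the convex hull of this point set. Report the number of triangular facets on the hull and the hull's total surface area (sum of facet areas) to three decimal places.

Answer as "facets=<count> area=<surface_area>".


Hull vertices (9/13): indices [0, 1, 4, 6, 7, 8, 9, 11, 12].

Area of each hull facet:
  f1: (p12, p11, p9) → 172.0880
  f2: (p7, p1, p9) → 49.3536
  f3: (p7, p4, p1) → 98.8656
  f4: (p7, p11, p9) → 53.3123
  f5: (p6, p1, p9) → 35.7607
  f6: (p6, p12, p9) → 42.9942
  f7: (p6, p12, p1) → 18.8632
  f8: (p8, p12, p11) → 52.7779
  f9: (p8, p4, p1) → 134.1814
  f10: (p8, p12, p1) → 33.1063
  f11: (p0, p7, p11) → 61.3150
  f12: (p0, p7, p4) → 61.6347
  f13: (p0, p8, p11) → 70.0080
  f14: (p0, p8, p4) → 88.3184
Σ area = 972.579

Euler characteristic 9−21+14 = 2 ✓

facets=14 area=972.579


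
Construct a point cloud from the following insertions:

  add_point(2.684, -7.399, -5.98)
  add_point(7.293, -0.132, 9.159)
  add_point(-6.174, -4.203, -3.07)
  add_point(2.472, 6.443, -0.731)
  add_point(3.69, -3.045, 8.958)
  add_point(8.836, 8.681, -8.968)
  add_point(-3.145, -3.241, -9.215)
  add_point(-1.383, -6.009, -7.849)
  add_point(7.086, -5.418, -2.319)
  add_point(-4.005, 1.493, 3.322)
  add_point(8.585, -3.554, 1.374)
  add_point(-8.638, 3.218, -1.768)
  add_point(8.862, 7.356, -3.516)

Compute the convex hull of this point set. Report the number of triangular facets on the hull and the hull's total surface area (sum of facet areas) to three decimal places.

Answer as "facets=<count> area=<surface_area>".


facets=22 area=817.050

Hull vertices (13/13): indices [0, 1, 2, 3, 4, 5, 6, 7, 8, 9, 10, 11, 12].

Per-facet area ½‖(b−a)×(c−a)‖:
  f1: (p3, p1, p12) → 45.0326
  f2: (p3, p5, p11) → 51.1841
  f3: (p3, p5, p12) → 17.9757
  f4: (p6, p5, p11) → 95.1564
  f5: (p10, p4, p1) → 19.6465
  f6: (p10, p1, p12) → 51.4296
  f7: (p10, p5, p12) → 26.5157
  f8: (p9, p3, p11) → 32.2963
  f9: (p9, p3, p1) → 54.5475
  f10: (p9, p4, p1) → 23.2113
  f11: (p2, p4, p0) → 72.9176
  f12: (p2, p6, p11) → 27.1025
  f13: (p2, p9, p11) → 26.7132
  f14: (p2, p9, p4) → 44.6694
  f15: (p7, p5, p0) → 40.9224
  f16: (p7, p6, p5) → 29.4794
  f17: (p7, p2, p0) → 15.0571
  f18: (p7, p2, p6) → 11.9571
  f19: (p8, p5, p0) → 47.1801
  f20: (p8, p10, p5) → 34.4406
  f21: (p8, p4, p0) → 32.9185
  f22: (p8, p10, p4) → 16.6961
Σ area = 817.050

Euler: V−E+F = 13−33+22 = 2.


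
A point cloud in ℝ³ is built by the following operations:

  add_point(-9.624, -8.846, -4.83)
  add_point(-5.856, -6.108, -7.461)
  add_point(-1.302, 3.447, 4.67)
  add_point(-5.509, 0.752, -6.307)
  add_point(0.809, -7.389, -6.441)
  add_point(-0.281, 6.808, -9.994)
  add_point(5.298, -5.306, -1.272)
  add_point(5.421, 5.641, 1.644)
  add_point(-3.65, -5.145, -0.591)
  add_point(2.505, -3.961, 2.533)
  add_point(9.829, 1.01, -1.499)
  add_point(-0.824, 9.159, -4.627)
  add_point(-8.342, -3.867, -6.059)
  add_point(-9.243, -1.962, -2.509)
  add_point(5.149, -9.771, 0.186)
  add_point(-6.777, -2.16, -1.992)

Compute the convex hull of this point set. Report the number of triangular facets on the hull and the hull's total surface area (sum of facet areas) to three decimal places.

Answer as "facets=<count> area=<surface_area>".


facets=20 area=772.085

Points on the hull: [0, 1, 2, 4, 5, 7, 9, 10, 11, 12, 13, 14] (12 of 16).

Area of each hull facet:
  f1: (p5, p11, p10) → 40.3156
  f2: (p13, p2, p0) → 33.0634
  f3: (p13, p2, p11) → 63.5081
  f4: (p13, p5, p11) → 41.1947
  f5: (p7, p11, p10) → 31.7107
  f6: (p7, p2, p11) → 35.8223
  f7: (p4, p14, p10) → 48.4066
  f8: (p4, p5, p10) → 85.9339
  f9: (p4, p1, p5) → 48.2161
  f10: (p4, p14, p0) → 41.2362
  f11: (p4, p1, p0) → 15.7312
  f12: (p12, p13, p0) → 10.7300
  f13: (p12, p13, p5) → 28.7783
  f14: (p12, p1, p0) → 9.0683
  f15: (p12, p1, p5) → 25.2855
  f16: (p9, p7, p2) → 32.1130
  f17: (p9, p14, p10) → 33.0762
  f18: (p9, p7, p10) → 32.8660
  f19: (p9, p2, p0) → 64.4538
  f20: (p9, p14, p0) → 50.5752
Σ area = 772.085

Check V−E+F: 12 − 30 + 20 = 2.


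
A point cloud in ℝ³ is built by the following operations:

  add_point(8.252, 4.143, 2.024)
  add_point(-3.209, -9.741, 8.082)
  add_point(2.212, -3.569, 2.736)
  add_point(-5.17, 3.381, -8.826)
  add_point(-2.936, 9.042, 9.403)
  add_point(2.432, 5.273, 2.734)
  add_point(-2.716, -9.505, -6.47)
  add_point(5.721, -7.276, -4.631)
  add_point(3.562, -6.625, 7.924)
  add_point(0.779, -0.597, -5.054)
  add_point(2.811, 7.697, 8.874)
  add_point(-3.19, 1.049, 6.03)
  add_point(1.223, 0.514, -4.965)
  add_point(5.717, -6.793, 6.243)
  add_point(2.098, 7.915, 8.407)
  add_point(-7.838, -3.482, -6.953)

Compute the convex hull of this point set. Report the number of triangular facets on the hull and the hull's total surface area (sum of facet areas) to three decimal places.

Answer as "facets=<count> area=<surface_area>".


facets=18 area=972.997

Points on the hull: [0, 1, 3, 4, 6, 7, 8, 10, 13, 14, 15] (11 of 16).

Area of each hull facet:
  f1: (p1, p4, p15) → 151.9483
  f2: (p3, p4, p15) → 72.8127
  f3: (p3, p7, p0) → 101.0560
  f4: (p6, p1, p15) → 57.5988
  f5: (p6, p7, p1) → 63.9892
  f6: (p6, p3, p15) → 26.4837
  f7: (p6, p3, p7) → 59.3996
  f8: (p13, p7, p0) → 62.0299
  f9: (p13, p7, p1) → 51.2921
  f10: (p13, p10, p0) → 56.5868
  f11: (p14, p3, p4) → 50.0455
  f12: (p14, p10, p4) → 1.5818
  f13: (p14, p3, p0) → 83.0655
  f14: (p14, p10, p0) → 4.0893
  f15: (p8, p13, p1) → 7.2680
  f16: (p8, p13, p10) → 19.4768
  f17: (p8, p1, p4) → 63.4231
  f18: (p8, p10, p4) → 40.8495
Σ area = 972.997

Euler: V−E+F = 11−27+18 = 2.


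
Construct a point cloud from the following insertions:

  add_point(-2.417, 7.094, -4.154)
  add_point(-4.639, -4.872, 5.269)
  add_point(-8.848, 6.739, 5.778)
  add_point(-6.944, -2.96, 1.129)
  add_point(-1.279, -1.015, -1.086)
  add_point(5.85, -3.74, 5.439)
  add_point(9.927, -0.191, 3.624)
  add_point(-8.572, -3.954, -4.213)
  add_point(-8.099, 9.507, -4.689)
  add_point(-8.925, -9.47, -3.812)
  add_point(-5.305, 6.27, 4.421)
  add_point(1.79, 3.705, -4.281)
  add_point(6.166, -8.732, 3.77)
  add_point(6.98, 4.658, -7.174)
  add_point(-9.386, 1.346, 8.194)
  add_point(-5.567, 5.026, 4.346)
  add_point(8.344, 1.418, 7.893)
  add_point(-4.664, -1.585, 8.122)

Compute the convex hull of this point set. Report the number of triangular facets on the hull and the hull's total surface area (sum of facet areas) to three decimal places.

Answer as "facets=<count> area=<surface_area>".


Points on the hull: [1, 2, 6, 7, 8, 9, 10, 12, 13, 14, 16, 17] (12 of 18).

Facet areas (half cross-product norm):
  f1: (p8, p9, p14) → 119.0857
  f2: (p12, p13, p6) → 54.6446
  f3: (p12, p13, p9) → 143.1385
  f4: (p2, p8, p14) → 24.9863
  f5: (p7, p8, p9) → 1.7519
  f6: (p7, p13, p9) → 41.9510
  f7: (p7, p13, p8) → 104.2249
  f8: (p16, p12, p6) → 22.2492
  f9: (p16, p2, p14) → 52.3415
  f10: (p16, p13, p6) → 24.1806
  f11: (p16, p13, p8) → 124.0290
  f12: (p1, p9, p14) → 42.7104
  f13: (p1, p12, p9) → 63.4595
  f14: (p10, p2, p8) → 19.2301
  f15: (p10, p16, p8) → 61.5775
  f16: (p10, p16, p2) → 16.8368
  f17: (p17, p1, p14) → 11.0239
  f18: (p17, p1, p12) → 23.6619
  f19: (p17, p16, p14) → 26.1572
  f20: (p17, p16, p12) → 68.7283
Σ area = 1045.969

Euler: V−E+F = 12−30+20 = 2.

facets=20 area=1045.969


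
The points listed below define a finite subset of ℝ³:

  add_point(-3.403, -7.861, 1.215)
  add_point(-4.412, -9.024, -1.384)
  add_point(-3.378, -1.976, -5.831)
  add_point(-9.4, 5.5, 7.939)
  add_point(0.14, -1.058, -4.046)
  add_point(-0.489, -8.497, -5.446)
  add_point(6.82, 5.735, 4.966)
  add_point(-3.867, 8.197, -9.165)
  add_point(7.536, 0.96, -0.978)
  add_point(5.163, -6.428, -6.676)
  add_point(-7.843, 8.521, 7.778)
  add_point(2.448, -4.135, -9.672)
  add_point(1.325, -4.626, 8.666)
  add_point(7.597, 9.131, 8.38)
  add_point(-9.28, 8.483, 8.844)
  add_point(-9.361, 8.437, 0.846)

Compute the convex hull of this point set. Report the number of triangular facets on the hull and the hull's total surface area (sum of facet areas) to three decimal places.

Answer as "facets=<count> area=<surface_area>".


facets=22 area=1097.982

13 of the 16 inputs are extreme points: [0, 1, 2, 3, 5, 7, 8, 9, 11, 12, 13, 14, 15].

Per-facet area ½‖(b−a)×(c−a)‖:
  f1: (p14, p12, p3) → 18.1914
  f2: (p14, p12, p13) → 114.1024
  f3: (p2, p7, p1) → 13.2223
  f4: (p2, p7, p11) → 38.6768
  f5: (p0, p1, p3) → 20.2656
  f6: (p0, p12, p3) → 68.4093
  f7: (p0, p12, p1) → 2.6369
  f8: (p8, p12, p13) → 76.1063
  f9: (p8, p7, p13) → 97.6817
  f10: (p8, p7, p11) → 76.2590
  f11: (p9, p8, p11) → 22.1313
  f12: (p9, p8, p12) → 61.4127
  f13: (p15, p7, p13) → 105.6840
  f14: (p15, p14, p13) → 67.5610
  f15: (p15, p14, p3) → 11.9170
  f16: (p15, p1, p3) → 67.9373
  f17: (p15, p7, p1) → 100.9157
  f18: (p5, p12, p1) → 34.1832
  f19: (p5, p9, p12) → 45.2893
  f20: (p5, p9, p11) → 13.8521
  f21: (p5, p2, p1) → 20.0063
  f22: (p5, p2, p11) → 21.5404
Σ area = 1097.982

Euler: V−E+F = 13−33+22 = 2.


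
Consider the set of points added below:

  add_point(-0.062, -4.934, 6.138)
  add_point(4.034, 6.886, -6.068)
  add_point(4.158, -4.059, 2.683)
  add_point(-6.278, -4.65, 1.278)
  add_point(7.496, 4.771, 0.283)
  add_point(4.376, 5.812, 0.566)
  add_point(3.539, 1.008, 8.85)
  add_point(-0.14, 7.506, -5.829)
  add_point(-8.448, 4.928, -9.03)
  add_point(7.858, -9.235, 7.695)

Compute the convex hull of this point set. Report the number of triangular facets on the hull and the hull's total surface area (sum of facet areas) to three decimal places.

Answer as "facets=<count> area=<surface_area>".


facets=14 area=651.632

Points on the hull: [0, 1, 3, 4, 5, 6, 7, 8, 9] (9 of 10).

Triangle areas on the boundary:
  f1: (p6, p7, p8) → 70.0112
  f2: (p3, p9, p8) → 91.2503
  f3: (p3, p6, p8) → 94.3484
  f4: (p1, p9, p8) → 136.8283
  f5: (p1, p7, p8) → 11.0744
  f6: (p0, p6, p9) → 33.9180
  f7: (p0, p3, p9) → 21.4964
  f8: (p0, p3, p6) → 24.0845
  f9: (p5, p6, p7) → 25.6972
  f10: (p5, p1, p7) → 14.2181
  f11: (p4, p1, p9) → 45.2564
  f12: (p4, p5, p1) → 11.1061
  f13: (p4, p6, p9) → 56.4761
  f14: (p4, p5, p6) → 15.8669
Σ area = 651.632

Check V−E+F: 9 − 21 + 14 = 2.


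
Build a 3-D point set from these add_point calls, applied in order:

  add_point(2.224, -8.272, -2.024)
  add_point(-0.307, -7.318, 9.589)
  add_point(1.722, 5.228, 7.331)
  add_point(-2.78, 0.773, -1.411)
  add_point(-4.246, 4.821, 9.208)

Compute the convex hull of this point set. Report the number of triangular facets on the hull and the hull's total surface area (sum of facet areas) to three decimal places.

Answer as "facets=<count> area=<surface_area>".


Hull vertices (5/5): indices [0, 1, 2, 3, 4].

Per-facet area ½‖(b−a)×(c−a)‖:
  f1: (p1, p2, p4) → 39.0153
  f2: (p1, p2, p0) → 76.3436
  f3: (p3, p2, p4) → 33.2791
  f4: (p3, p2, p0) → 54.6837
  f5: (p3, p1, p4) → 68.5863
  f6: (p3, p1, p0) → 60.0794
Σ area = 331.987

Euler characteristic 5−9+6 = 2 ✓

facets=6 area=331.987


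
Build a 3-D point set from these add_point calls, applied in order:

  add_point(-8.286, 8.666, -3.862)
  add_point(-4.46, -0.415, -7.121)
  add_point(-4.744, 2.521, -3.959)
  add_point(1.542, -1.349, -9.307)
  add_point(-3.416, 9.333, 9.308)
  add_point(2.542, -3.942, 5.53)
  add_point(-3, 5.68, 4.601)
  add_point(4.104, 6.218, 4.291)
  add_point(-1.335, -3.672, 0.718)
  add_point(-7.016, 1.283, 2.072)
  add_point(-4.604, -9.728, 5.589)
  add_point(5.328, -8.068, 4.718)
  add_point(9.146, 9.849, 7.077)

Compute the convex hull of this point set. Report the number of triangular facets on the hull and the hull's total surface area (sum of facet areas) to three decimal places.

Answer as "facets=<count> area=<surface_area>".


facets=12 area=962.652

Extreme-point indices: [0, 1, 3, 4, 9, 10, 11, 12] — 8 of 13 on the boundary.

Per-facet area ½‖(b−a)×(c−a)‖:
  f1: (p3, p12, p0) → 146.8688
  f2: (p4, p12, p0) → 88.2992
  f3: (p1, p10, p0) → 78.9507
  f4: (p1, p3, p0) → 27.3943
  f5: (p1, p3, p10) → 49.8742
  f6: (p11, p3, p12) → 143.2586
  f7: (p11, p3, p10) → 80.5736
  f8: (p11, p4, p12) → 115.0296
  f9: (p11, p4, p10) → 96.2517
  f10: (p9, p10, p0) → 20.3827
  f11: (p9, p4, p0) → 54.1812
  f12: (p9, p4, p10) → 61.5871
Σ area = 962.652

Euler: V−E+F = 8−18+12 = 2.


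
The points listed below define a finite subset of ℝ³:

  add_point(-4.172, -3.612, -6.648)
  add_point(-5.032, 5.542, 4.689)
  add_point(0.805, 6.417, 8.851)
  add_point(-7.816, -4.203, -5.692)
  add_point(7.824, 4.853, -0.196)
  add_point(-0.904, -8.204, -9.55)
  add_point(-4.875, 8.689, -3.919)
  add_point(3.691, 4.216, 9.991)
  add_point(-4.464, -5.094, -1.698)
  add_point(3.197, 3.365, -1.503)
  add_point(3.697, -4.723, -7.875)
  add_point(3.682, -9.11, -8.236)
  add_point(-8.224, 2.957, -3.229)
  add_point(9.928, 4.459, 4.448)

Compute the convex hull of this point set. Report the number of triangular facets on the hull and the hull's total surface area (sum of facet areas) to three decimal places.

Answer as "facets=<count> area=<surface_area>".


facets=20 area=796.235

Points on the hull: [1, 2, 3, 4, 5, 6, 7, 8, 10, 11, 12, 13] (12 of 14).

Triangle areas on the boundary:
  f1: (p7, p11, p13) → 80.5802
  f2: (p8, p7, p11) → 92.2613
  f3: (p5, p8, p11) → 21.8100
  f4: (p4, p11, p13) → 37.3919
  f5: (p4, p6, p13) → 26.8889
  f6: (p1, p6, p12) → 28.0300
  f7: (p1, p8, p7) → 63.4905
  f8: (p2, p7, p13) → 14.8686
  f9: (p2, p6, p13) → 73.0459
  f10: (p2, p1, p7) → 9.5943
  f11: (p2, p1, p6) → 28.9336
  f12: (p3, p5, p8) → 22.7652
  f13: (p3, p1, p12) → 28.4052
  f14: (p3, p1, p8) → 32.0792
  f15: (p3, p6, p12) → 16.7280
  f16: (p3, p5, p6) → 56.0169
  f17: (p10, p4, p11) → 17.5955
  f18: (p10, p4, p6) → 86.4244
  f19: (p10, p5, p11) → 10.5486
  f20: (p10, p5, p6) → 48.7768
Σ area = 796.235

Check V−E+F: 12 − 30 + 20 = 2.


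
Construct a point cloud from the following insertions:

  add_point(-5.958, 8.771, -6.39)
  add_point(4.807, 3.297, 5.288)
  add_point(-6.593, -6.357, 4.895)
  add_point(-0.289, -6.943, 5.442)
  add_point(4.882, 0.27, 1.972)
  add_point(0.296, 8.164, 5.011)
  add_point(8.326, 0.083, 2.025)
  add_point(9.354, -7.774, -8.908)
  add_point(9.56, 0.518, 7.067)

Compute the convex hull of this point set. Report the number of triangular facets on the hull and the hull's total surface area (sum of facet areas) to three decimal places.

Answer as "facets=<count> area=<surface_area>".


7 of the 9 inputs are extreme points: [0, 2, 3, 5, 6, 7, 8].

Per-facet area ½‖(b−a)×(c−a)‖:
  f1: (p7, p0, p2) → 186.0640
  f2: (p5, p8, p2) → 95.0772
  f3: (p5, p0, p2) → 103.0910
  f4: (p3, p8, p2) → 26.6334
  f5: (p3, p7, p2) → 48.0737
  f6: (p3, p7, p8) → 102.7699
  f7: (p6, p7, p8) → 20.4131
  f8: (p6, p7, p0) → 126.2828
  f9: (p6, p5, p8) → 30.3662
  f10: (p6, p5, p0) → 75.9278
Σ area = 814.699

Euler: V−E+F = 7−15+10 = 2.

facets=10 area=814.699


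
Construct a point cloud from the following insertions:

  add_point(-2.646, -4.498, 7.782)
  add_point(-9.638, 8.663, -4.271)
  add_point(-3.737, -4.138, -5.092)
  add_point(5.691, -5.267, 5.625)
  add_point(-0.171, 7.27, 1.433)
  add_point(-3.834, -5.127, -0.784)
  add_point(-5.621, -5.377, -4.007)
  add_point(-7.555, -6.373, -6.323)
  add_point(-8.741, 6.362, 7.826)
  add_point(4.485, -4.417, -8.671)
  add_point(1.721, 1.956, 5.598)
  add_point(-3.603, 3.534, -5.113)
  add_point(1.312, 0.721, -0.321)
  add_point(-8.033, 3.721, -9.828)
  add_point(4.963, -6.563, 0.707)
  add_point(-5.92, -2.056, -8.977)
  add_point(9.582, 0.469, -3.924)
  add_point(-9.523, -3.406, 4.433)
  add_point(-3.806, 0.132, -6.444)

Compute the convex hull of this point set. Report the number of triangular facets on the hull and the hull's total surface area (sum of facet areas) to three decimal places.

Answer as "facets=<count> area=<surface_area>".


facets=22 area=999.038

Extreme-point indices: [0, 1, 3, 4, 7, 8, 9, 10, 13, 14, 15, 16, 17] — 13 of 19 on the boundary.

Area of each hull facet:
  f1: (p4, p16, p1) → 63.3039
  f2: (p4, p8, p1) → 55.6892
  f3: (p3, p14, p16) → 24.1271
  f4: (p9, p14, p16) → 36.6951
  f5: (p13, p9, p15) → 27.8646
  f6: (p13, p16, p1) → 71.5121
  f7: (p13, p9, p16) → 61.9708
  f8: (p10, p4, p16) → 42.7773
  f9: (p10, p3, p16) → 46.8225
  f10: (p10, p4, p8) → 36.8399
  f11: (p10, p3, p8) → 30.4913
  f12: (p17, p8, p1) → 63.2877
  f13: (p7, p9, p14) → 58.9437
  f14: (p7, p9, p15) → 28.2589
  f15: (p7, p13, p15) → 11.5071
  f16: (p7, p13, p1) → 37.5823
  f17: (p7, p17, p1) → 79.2289
  f18: (p0, p3, p8) → 44.9477
  f19: (p0, p17, p8) → 39.9477
  f20: (p0, p3, p14) → 22.0367
  f21: (p0, p7, p14) → 72.5036
  f22: (p0, p7, p17) → 42.7002
Σ area = 999.038

Euler characteristic 13−33+22 = 2 ✓


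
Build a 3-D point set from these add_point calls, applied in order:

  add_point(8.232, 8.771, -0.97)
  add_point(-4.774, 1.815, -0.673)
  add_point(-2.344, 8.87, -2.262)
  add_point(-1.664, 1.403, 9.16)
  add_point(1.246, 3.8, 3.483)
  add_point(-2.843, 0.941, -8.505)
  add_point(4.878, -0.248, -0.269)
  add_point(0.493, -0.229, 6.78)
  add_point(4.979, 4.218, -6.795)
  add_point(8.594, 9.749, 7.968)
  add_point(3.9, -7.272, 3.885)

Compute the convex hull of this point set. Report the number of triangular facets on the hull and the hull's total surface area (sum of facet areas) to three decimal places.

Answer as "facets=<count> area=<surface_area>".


8 of the 11 inputs are extreme points: [0, 1, 2, 3, 5, 8, 9, 10].

Facet areas (half cross-product norm):
  f1: (p5, p10, p1) → 53.9346
  f2: (p3, p10, p1) → 57.7034
  f3: (p3, p10, p9) → 76.7298
  f4: (p2, p5, p1) → 30.4602
  f5: (p2, p3, p1) → 38.9869
  f6: (p2, p3, p9) → 83.9002
  f7: (p8, p5, p10) → 66.5790
  f8: (p8, p2, p5) → 38.7170
  f9: (p0, p10, p9) → 76.7894
  f10: (p0, p8, p10) → 63.4236
  f11: (p0, p2, p9) → 47.3279
  f12: (p0, p8, p2) → 37.7045
Σ area = 672.257

Check V−E+F: 8 − 18 + 12 = 2.

facets=12 area=672.257


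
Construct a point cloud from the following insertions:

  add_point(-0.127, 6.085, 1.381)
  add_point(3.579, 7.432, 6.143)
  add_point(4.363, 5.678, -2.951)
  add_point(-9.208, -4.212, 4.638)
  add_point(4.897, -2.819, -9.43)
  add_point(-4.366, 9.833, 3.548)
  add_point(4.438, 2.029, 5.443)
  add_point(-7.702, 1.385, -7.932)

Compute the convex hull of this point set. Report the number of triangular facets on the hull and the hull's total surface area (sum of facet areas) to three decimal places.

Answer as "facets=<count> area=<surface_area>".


facets=10 area=656.746

Extreme-point indices: [1, 2, 3, 4, 5, 6, 7] — 7 of 8 on the boundary.

Facet areas (half cross-product norm):
  f1: (p1, p5, p3) → 64.7619
  f2: (p7, p4, p3) → 92.2306
  f3: (p7, p5, p3) → 90.2693
  f4: (p6, p4, p3) → 116.2026
  f5: (p6, p1, p3) → 39.8755
  f6: (p2, p1, p5) → 39.8747
  f7: (p2, p7, p4) → 66.5746
  f8: (p2, p7, p5) → 75.1388
  f9: (p2, p6, p4) → 47.5523
  f10: (p2, p6, p1) → 24.2657
Σ area = 656.746

Euler: V−E+F = 7−15+10 = 2.


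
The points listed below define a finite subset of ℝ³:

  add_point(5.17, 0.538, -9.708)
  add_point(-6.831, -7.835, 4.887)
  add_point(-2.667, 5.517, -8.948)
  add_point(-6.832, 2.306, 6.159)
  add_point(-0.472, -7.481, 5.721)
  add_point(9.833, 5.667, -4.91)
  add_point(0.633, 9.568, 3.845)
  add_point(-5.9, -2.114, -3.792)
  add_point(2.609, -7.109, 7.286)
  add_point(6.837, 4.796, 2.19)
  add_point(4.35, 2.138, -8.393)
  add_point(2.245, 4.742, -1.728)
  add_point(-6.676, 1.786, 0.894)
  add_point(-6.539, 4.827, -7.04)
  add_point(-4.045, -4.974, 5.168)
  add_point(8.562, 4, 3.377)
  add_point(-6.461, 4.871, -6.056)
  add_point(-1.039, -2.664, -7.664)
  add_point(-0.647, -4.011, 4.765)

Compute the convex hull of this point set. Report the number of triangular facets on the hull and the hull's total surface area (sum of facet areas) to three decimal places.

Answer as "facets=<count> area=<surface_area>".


Hull vertices (13/19): indices [0, 1, 2, 3, 4, 5, 6, 7, 8, 13, 15, 16, 17].

Triangle areas on the boundary:
  f1: (p0, p8, p5) → 77.8212
  f2: (p15, p8, p5) → 48.2275
  f3: (p2, p0, p5) → 39.0955
  f4: (p6, p15, p5) → 41.3921
  f5: (p6, p2, p5) → 77.7987
  f6: (p6, p2, p13) → 29.8789
  f7: (p6, p8, p3) → 71.3761
  f8: (p6, p15, p8) → 63.6777
  f9: (p1, p8, p3) → 49.6402
  f10: (p1, p13, p3) → 68.5453
  f11: (p1, p7, p13) → 21.8592
  f12: (p17, p7, p13) → 23.8214
  f13: (p17, p2, p0) → 29.2562
  f14: (p17, p2, p13) → 18.4247
  f15: (p17, p1, p7) → 27.4581
  f16: (p17, p0, p8) → 57.2351
  f17: (p16, p13, p3) → 1.6690
  f18: (p16, p6, p3) → 61.8071
  f19: (p16, p6, p13) → 3.7440
  f20: (p4, p1, p8) → 3.7478
  f21: (p4, p17, p8) → 22.4251
  f22: (p4, p17, p1) → 45.2537
Σ area = 884.155

Euler characteristic 13−33+22 = 2 ✓

facets=22 area=884.155


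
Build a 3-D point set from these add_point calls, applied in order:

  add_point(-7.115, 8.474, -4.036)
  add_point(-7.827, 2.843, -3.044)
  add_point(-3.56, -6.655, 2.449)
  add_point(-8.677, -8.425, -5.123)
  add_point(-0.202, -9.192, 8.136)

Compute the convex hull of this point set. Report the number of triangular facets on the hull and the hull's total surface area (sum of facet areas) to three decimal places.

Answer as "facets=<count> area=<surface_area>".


Points on the hull: [0, 1, 2, 3, 4] (5 of 5).

Triangle areas on the boundary:
  f1: (p1, p4, p3) → 89.5613
  f2: (p1, p0, p3) → 11.6145
  f3: (p1, p0, p4) → 37.0689
  f4: (p2, p4, p3) → 17.5269
  f5: (p2, p0, p3) → 75.7150
  f6: (p2, p0, p4) → 40.5912
Σ area = 272.078

Euler: V−E+F = 5−9+6 = 2.

facets=6 area=272.078


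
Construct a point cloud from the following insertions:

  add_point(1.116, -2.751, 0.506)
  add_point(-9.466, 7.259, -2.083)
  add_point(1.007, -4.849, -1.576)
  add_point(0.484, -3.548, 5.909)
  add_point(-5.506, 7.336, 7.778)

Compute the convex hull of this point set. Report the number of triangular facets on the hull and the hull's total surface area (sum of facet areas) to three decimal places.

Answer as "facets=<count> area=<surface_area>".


facets=6 area=259.953

Points on the hull: [0, 1, 2, 3, 4] (5 of 5).

Per-facet area ½‖(b−a)×(c−a)‖:
  f1: (p4, p0, p1) → 71.1926
  f2: (p2, p0, p1) → 20.6507
  f3: (p3, p4, p1) → 66.7157
  f4: (p3, p2, p1) → 60.3601
  f5: (p3, p4, p0) → 34.4374
  f6: (p3, p2, p0) → 6.5960
Σ area = 259.953

Check V−E+F: 5 − 9 + 6 = 2.


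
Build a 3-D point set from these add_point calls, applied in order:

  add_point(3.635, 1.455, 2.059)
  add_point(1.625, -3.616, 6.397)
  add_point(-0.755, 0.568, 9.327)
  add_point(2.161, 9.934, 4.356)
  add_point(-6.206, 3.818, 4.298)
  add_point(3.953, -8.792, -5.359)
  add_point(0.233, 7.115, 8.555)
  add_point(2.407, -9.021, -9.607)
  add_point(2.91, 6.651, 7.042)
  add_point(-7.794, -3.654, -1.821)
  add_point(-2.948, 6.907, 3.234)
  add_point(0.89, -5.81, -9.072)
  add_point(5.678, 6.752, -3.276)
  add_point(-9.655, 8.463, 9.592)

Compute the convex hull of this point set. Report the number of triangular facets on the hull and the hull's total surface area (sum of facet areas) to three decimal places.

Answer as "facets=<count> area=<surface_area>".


facets=22 area=814.246

Hull vertices (13/14): indices [0, 1, 2, 3, 5, 6, 7, 8, 9, 10, 11, 12, 13].

Per-facet area ½‖(b−a)×(c−a)‖:
  f1: (p3, p12, p13) → 44.0379
  f2: (p6, p3, p13) → 25.3187
  f3: (p5, p7, p12) → 34.9029
  f4: (p5, p9, p7) → 30.0861
  f5: (p5, p9, p1) → 72.4930
  f6: (p0, p5, p12) → 48.7888
  f7: (p0, p5, p1) → 43.0450
  f8: (p10, p12, p13) → 9.5127
  f9: (p10, p9, p13) → 58.8315
  f10: (p10, p9, p12) → 68.3813
  f11: (p11, p7, p12) → 19.0773
  f12: (p11, p9, p12) → 83.1702
  f13: (p11, p9, p7) → 16.8517
  f14: (p2, p6, p13) → 33.4292
  f15: (p2, p9, p13) → 81.3097
  f16: (p2, p9, p1) → 35.2086
  f17: (p8, p0, p1) → 25.1610
  f18: (p8, p2, p1) → 20.4126
  f19: (p8, p2, p6) → 10.3577
  f20: (p8, p6, p3) → 6.6922
  f21: (p8, p3, p12) → 18.9936
  f22: (p8, p0, p12) → 28.1838
Σ area = 814.246

Euler characteristic 13−33+22 = 2 ✓


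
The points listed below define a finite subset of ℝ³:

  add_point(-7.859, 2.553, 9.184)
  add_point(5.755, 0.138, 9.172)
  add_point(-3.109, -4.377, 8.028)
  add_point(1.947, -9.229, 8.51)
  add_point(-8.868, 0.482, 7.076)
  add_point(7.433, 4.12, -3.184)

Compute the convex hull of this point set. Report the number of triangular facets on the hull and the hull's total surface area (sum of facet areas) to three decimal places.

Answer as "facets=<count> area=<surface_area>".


5 of the 6 inputs are extreme points: [0, 1, 3, 4, 5].

Per-facet area ½‖(b−a)×(c−a)‖:
  f1: (p3, p5, p4) → 128.4761
  f2: (p0, p5, p4) → 30.5817
  f3: (p0, p3, p4) → 22.5939
  f4: (p1, p3, p5) → 63.8994
  f5: (p1, p0, p5) → 90.2458
  f6: (p1, p0, p3) → 68.5132
Σ area = 404.310

Euler characteristic 5−9+6 = 2 ✓

facets=6 area=404.310


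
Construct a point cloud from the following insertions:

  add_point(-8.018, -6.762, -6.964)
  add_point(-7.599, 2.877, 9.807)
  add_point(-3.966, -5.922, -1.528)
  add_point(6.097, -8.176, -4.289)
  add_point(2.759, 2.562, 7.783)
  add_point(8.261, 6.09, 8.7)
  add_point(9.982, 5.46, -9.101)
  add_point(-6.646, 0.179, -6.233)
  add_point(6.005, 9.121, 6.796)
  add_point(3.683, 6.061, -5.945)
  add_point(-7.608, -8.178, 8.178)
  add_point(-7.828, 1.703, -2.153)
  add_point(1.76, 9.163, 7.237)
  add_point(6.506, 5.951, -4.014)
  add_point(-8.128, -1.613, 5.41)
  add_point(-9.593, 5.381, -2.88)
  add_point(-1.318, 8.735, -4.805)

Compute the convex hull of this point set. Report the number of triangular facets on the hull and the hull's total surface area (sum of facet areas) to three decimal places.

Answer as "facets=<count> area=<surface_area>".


facets=18 area=1255.702

Points on the hull: [0, 1, 3, 5, 6, 7, 8, 10, 12, 15, 16] (11 of 17).

Per-facet area ½‖(b−a)×(c−a)‖:
  f1: (p0, p10, p15) → 95.6909
  f2: (p16, p12, p15) → 56.7672
  f3: (p1, p10, p15) → 73.0222
  f4: (p1, p12, p15) → 74.1801
  f5: (p5, p1, p10) → 89.0289
  f6: (p5, p1, p12) → 37.9919
  f7: (p3, p0, p6) → 107.4754
  f8: (p3, p0, p10) → 107.1212
  f9: (p3, p5, p6) → 127.2579
  f10: (p3, p5, p10) → 167.2484
  f11: (p7, p0, p6) → 55.9562
  f12: (p7, p16, p6) → 62.4064
  f13: (p7, p0, p15) → 17.2196
  f14: (p7, p16, p15) → 30.5813
  f15: (p8, p5, p6) → 35.1535
  f16: (p8, p5, p12) → 7.8665
  f17: (p8, p16, p6) → 84.4785
  f18: (p8, p16, p12) → 26.2564
Σ area = 1255.702

Euler characteristic 11−27+18 = 2 ✓
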